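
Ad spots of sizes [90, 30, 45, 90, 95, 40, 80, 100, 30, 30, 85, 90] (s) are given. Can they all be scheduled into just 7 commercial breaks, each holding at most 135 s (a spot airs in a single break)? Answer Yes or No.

A valid assignment using 7 commercial breaks:
  break 1: 100 + 30 = 130
  break 2: 95 + 40 = 135
  break 3: 90 + 45 = 135
  break 4: 90 + 30 = 120
  break 5: 90 + 30 = 120
  break 6: 85 = 85
  break 7: 80 = 80
Every load is within 135 s, so 7 commercial breaks suffice.

Yes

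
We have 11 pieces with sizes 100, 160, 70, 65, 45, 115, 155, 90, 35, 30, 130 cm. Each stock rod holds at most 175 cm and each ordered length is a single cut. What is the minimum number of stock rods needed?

7

Total = 160 + 155 + 130 + 115 + 100 + 90 + 70 + 65 + 45 + 35 + 30 = 995 cm.
Lower bound: ⌈995/175⌉ = 6 stock rods.
A packing using 7 stock rods:
  stock rod 1: 160 = 160
  stock rod 2: 155 = 155
  stock rod 3: 130 + 45 = 175
  stock rod 4: 115 + 35 = 150
  stock rod 5: 100 + 70 = 170
  stock rod 6: 90 + 65 = 155
  stock rod 7: 30 = 30
No arrangement into 6 stock rods stays within capacity, so 7 is optimal.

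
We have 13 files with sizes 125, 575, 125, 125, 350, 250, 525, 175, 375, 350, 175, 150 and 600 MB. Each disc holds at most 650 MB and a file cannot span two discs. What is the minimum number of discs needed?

7

Total = 600 + 575 + 525 + 375 + 350 + 350 + 250 + 175 + 175 + 150 + 125 + 125 + 125 = 3900 MB.
Lower bound: ⌈3900/650⌉ = 6 discs.
A packing using 7 discs:
  disc 1: 600 = 600
  disc 2: 575 = 575
  disc 3: 525 + 125 = 650
  disc 4: 375 + 250 = 625
  disc 5: 350 + 175 + 125 = 650
  disc 6: 350 + 175 + 125 = 650
  disc 7: 150 = 150
No arrangement into 6 discs stays within capacity, so 7 is optimal.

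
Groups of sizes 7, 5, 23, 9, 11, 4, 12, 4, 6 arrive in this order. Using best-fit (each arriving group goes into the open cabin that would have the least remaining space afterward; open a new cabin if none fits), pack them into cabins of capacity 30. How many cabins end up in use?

3

  7 → cabin 1 (new)  [load 7/30]
  5 → cabin 1  [load 12/30]
  23 → cabin 2 (new)  [load 23/30]
  9 → cabin 1  [load 21/30]
  11 → cabin 3 (new)  [load 11/30]
  4 → cabin 2  [load 27/30]
  12 → cabin 3  [load 23/30]
  4 → cabin 3  [load 27/30]
  6 → cabin 1  [load 27/30]
3 cabins opened.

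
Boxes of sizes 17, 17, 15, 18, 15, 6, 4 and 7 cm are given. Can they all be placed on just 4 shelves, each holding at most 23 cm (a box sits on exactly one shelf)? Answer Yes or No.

Total = 99 cm; ⌈99/23⌉ = 5.
At least 5 shelves are required, but only 4 are allowed.

No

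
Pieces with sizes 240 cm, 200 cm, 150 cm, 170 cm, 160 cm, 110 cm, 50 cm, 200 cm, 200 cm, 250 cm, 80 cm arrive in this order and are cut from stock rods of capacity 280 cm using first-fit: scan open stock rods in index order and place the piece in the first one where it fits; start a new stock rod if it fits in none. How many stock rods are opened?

8

  240 → stock rod 1 (new)  [load 240/280]
  200 → stock rod 2 (new)  [load 200/280]
  150 → stock rod 3 (new)  [load 150/280]
  170 → stock rod 4 (new)  [load 170/280]
  160 → stock rod 5 (new)  [load 160/280]
  110 → stock rod 3  [load 260/280]
  50 → stock rod 2  [load 250/280]
  200 → stock rod 6 (new)  [load 200/280]
  200 → stock rod 7 (new)  [load 200/280]
  250 → stock rod 8 (new)  [load 250/280]
  80 → stock rod 4  [load 250/280]
8 stock rods opened.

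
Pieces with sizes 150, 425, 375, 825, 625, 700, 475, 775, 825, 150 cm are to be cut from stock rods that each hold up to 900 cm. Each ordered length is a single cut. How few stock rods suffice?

7

Total = 825 + 825 + 775 + 700 + 625 + 475 + 425 + 375 + 150 + 150 = 5325 cm.
Lower bound: ⌈5325/900⌉ = 6 stock rods.
A packing using 7 stock rods:
  stock rod 1: 825 = 825
  stock rod 2: 825 = 825
  stock rod 3: 775 = 775
  stock rod 4: 700 + 150 = 850
  stock rod 5: 625 + 150 = 775
  stock rod 6: 475 + 425 = 900
  stock rod 7: 375 = 375
No arrangement into 6 stock rods stays within capacity, so 7 is optimal.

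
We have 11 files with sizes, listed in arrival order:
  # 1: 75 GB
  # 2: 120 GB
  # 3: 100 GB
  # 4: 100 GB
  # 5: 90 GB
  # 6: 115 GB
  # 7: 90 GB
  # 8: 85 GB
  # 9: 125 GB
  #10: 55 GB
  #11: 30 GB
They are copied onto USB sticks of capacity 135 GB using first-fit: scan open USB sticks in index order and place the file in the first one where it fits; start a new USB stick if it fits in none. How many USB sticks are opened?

  75 → USB stick 1 (new)  [load 75/135]
  120 → USB stick 2 (new)  [load 120/135]
  100 → USB stick 3 (new)  [load 100/135]
  100 → USB stick 4 (new)  [load 100/135]
  90 → USB stick 5 (new)  [load 90/135]
  115 → USB stick 6 (new)  [load 115/135]
  90 → USB stick 7 (new)  [load 90/135]
  85 → USB stick 8 (new)  [load 85/135]
  125 → USB stick 9 (new)  [load 125/135]
  55 → USB stick 1  [load 130/135]
  30 → USB stick 3  [load 130/135]
9 USB sticks opened.

9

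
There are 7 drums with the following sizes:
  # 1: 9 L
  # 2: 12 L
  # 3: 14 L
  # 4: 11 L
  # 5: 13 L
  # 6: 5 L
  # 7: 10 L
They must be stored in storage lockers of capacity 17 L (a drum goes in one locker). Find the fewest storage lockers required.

6

Total = 14 + 13 + 12 + 11 + 10 + 9 + 5 = 74 L.
Lower bound: ⌈74/17⌉ = 5 storage lockers.
Also, 6 drums each exceed 17/2 L, and no two of those can share a locker, so at least 6 storage lockers are needed.
A packing using 6 storage lockers:
  locker 1: 14 = 14
  locker 2: 13 = 13
  locker 3: 12 + 5 = 17
  locker 4: 11 = 11
  locker 5: 10 = 10
  locker 6: 9 = 9
This matches the lower bound, so 6 is optimal.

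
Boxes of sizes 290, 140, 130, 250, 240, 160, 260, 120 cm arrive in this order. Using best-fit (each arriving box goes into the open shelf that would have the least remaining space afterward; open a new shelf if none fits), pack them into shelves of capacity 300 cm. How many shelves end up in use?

6

  290 → shelf 1 (new)  [load 290/300]
  140 → shelf 2 (new)  [load 140/300]
  130 → shelf 2  [load 270/300]
  250 → shelf 3 (new)  [load 250/300]
  240 → shelf 4 (new)  [load 240/300]
  160 → shelf 5 (new)  [load 160/300]
  260 → shelf 6 (new)  [load 260/300]
  120 → shelf 5  [load 280/300]
6 shelves opened.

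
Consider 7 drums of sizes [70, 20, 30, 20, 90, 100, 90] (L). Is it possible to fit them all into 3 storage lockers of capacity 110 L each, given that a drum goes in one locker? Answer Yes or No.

No

Total = 420 L; ⌈420/110⌉ = 4.
At least 4 storage lockers are required, but only 3 are allowed.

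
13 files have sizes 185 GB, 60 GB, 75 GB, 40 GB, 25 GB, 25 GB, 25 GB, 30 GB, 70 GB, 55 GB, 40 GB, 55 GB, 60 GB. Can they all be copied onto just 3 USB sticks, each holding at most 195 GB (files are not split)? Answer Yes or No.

No

Total = 745 GB; ⌈745/195⌉ = 4.
At least 4 USB sticks are required, but only 3 are allowed.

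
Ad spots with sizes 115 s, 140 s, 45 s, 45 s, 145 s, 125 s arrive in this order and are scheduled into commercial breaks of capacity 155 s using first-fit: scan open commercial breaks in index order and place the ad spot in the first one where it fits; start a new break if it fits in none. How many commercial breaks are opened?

  115 → break 1 (new)  [load 115/155]
  140 → break 2 (new)  [load 140/155]
  45 → break 3 (new)  [load 45/155]
  45 → break 3  [load 90/155]
  145 → break 4 (new)  [load 145/155]
  125 → break 5 (new)  [load 125/155]
5 commercial breaks opened.

5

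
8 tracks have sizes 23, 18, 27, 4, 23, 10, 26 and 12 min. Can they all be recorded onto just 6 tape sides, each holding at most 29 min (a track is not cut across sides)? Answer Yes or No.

Yes

A valid assignment using 6 tape sides:
  side 1: 27 = 27
  side 2: 26 = 26
  side 3: 23 + 4 = 27
  side 4: 23 = 23
  side 5: 18 + 10 = 28
  side 6: 12 = 12
Every load is within 29 min, so 6 tape sides suffice.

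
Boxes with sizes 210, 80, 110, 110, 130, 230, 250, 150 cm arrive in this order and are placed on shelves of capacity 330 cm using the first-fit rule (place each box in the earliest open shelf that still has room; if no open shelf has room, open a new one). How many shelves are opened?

5

  210 → shelf 1 (new)  [load 210/330]
  80 → shelf 1  [load 290/330]
  110 → shelf 2 (new)  [load 110/330]
  110 → shelf 2  [load 220/330]
  130 → shelf 3 (new)  [load 130/330]
  230 → shelf 4 (new)  [load 230/330]
  250 → shelf 5 (new)  [load 250/330]
  150 → shelf 3  [load 280/330]
5 shelves opened.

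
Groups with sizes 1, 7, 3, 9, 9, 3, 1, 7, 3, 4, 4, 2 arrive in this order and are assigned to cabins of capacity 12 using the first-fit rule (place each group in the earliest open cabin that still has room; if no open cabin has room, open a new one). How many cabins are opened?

5

  1 → cabin 1 (new)  [load 1/12]
  7 → cabin 1  [load 8/12]
  3 → cabin 1  [load 11/12]
  9 → cabin 2 (new)  [load 9/12]
  9 → cabin 3 (new)  [load 9/12]
  3 → cabin 2  [load 12/12]
  1 → cabin 1  [load 12/12]
  7 → cabin 4 (new)  [load 7/12]
  3 → cabin 3  [load 12/12]
  4 → cabin 4  [load 11/12]
  4 → cabin 5 (new)  [load 4/12]
  2 → cabin 5  [load 6/12]
5 cabins opened.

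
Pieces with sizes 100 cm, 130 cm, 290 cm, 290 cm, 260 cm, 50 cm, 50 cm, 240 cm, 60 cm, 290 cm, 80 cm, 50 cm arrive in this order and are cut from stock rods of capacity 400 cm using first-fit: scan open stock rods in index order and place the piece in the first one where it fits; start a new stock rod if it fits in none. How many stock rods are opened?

6

  100 → stock rod 1 (new)  [load 100/400]
  130 → stock rod 1  [load 230/400]
  290 → stock rod 2 (new)  [load 290/400]
  290 → stock rod 3 (new)  [load 290/400]
  260 → stock rod 4 (new)  [load 260/400]
  50 → stock rod 1  [load 280/400]
  50 → stock rod 1  [load 330/400]
  240 → stock rod 5 (new)  [load 240/400]
  60 → stock rod 1  [load 390/400]
  290 → stock rod 6 (new)  [load 290/400]
  80 → stock rod 2  [load 370/400]
  50 → stock rod 3  [load 340/400]
6 stock rods opened.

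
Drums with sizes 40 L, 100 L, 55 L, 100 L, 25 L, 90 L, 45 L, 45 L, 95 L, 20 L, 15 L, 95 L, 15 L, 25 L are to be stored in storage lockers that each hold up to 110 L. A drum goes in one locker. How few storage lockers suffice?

8

Total = 100 + 100 + 95 + 95 + 90 + 55 + 45 + 45 + 40 + 25 + 25 + 20 + 15 + 15 = 765 L.
Lower bound: ⌈765/110⌉ = 7 storage lockers.
A packing using 8 storage lockers:
  locker 1: 100 = 100
  locker 2: 100 = 100
  locker 3: 95 + 15 = 110
  locker 4: 95 + 15 = 110
  locker 5: 90 + 20 = 110
  locker 6: 55 + 45 = 100
  locker 7: 45 + 40 + 25 = 110
  locker 8: 25 = 25
No arrangement into 7 storage lockers stays within capacity, so 8 is optimal.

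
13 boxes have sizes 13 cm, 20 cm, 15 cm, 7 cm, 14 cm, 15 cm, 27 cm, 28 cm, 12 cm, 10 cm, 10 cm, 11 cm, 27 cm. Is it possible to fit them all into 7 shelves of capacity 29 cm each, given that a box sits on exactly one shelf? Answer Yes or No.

No

Total = 209 cm; ⌈209/29⌉ = 8.
At least 8 shelves are required, but only 7 are allowed.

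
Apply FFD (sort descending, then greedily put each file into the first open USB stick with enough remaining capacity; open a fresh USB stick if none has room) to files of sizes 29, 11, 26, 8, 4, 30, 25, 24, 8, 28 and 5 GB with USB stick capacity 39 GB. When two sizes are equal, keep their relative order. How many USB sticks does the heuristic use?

Sorted descending: 30, 29, 28, 26, 25, 24, 11, 8, 8, 5, 4.
  30 → USB stick 1 (new)  [load 30/39]
  29 → USB stick 2 (new)  [load 29/39]
  28 → USB stick 3 (new)  [load 28/39]
  26 → USB stick 4 (new)  [load 26/39]
  25 → USB stick 5 (new)  [load 25/39]
  24 → USB stick 6 (new)  [load 24/39]
  11 → USB stick 3  [load 39/39]
  8 → USB stick 1  [load 38/39]
  8 → USB stick 2  [load 37/39]
  5 → USB stick 4  [load 31/39]
  4 → USB stick 4  [load 35/39]
6 USB sticks opened.

6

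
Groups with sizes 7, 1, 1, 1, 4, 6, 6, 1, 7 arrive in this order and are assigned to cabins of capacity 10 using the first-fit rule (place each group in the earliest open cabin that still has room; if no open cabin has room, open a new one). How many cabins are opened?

4

  7 → cabin 1 (new)  [load 7/10]
  1 → cabin 1  [load 8/10]
  1 → cabin 1  [load 9/10]
  1 → cabin 1  [load 10/10]
  4 → cabin 2 (new)  [load 4/10]
  6 → cabin 2  [load 10/10]
  6 → cabin 3 (new)  [load 6/10]
  1 → cabin 3  [load 7/10]
  7 → cabin 4 (new)  [load 7/10]
4 cabins opened.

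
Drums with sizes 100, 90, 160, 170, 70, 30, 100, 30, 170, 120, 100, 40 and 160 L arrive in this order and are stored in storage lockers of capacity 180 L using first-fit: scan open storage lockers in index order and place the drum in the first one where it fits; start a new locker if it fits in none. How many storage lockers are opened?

9

  100 → locker 1 (new)  [load 100/180]
  90 → locker 2 (new)  [load 90/180]
  160 → locker 3 (new)  [load 160/180]
  170 → locker 4 (new)  [load 170/180]
  70 → locker 1  [load 170/180]
  30 → locker 2  [load 120/180]
  100 → locker 5 (new)  [load 100/180]
  30 → locker 2  [load 150/180]
  170 → locker 6 (new)  [load 170/180]
  120 → locker 7 (new)  [load 120/180]
  100 → locker 8 (new)  [load 100/180]
  40 → locker 5  [load 140/180]
  160 → locker 9 (new)  [load 160/180]
9 storage lockers opened.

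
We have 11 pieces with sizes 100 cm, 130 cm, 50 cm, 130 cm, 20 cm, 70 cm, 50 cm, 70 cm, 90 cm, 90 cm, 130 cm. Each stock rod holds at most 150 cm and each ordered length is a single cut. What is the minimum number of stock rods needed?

7

Total = 130 + 130 + 130 + 100 + 90 + 90 + 70 + 70 + 50 + 50 + 20 = 930 cm.
Lower bound: ⌈930/150⌉ = 7 stock rods.
A packing using 7 stock rods:
  stock rod 1: 130 + 20 = 150
  stock rod 2: 130 = 130
  stock rod 3: 130 = 130
  stock rod 4: 100 + 50 = 150
  stock rod 5: 90 + 50 = 140
  stock rod 6: 90 = 90
  stock rod 7: 70 + 70 = 140
This matches the lower bound, so 7 is optimal.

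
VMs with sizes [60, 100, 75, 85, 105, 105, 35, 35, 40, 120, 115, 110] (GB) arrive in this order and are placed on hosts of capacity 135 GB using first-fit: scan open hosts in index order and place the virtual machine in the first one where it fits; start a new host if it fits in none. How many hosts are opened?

9

  60 → host 1 (new)  [load 60/135]
  100 → host 2 (new)  [load 100/135]
  75 → host 1  [load 135/135]
  85 → host 3 (new)  [load 85/135]
  105 → host 4 (new)  [load 105/135]
  105 → host 5 (new)  [load 105/135]
  35 → host 2  [load 135/135]
  35 → host 3  [load 120/135]
  40 → host 6 (new)  [load 40/135]
  120 → host 7 (new)  [load 120/135]
  115 → host 8 (new)  [load 115/135]
  110 → host 9 (new)  [load 110/135]
9 hosts opened.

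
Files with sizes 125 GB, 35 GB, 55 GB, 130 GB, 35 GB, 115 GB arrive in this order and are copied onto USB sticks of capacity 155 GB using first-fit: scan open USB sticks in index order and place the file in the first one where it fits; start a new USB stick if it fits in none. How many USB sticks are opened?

4

  125 → USB stick 1 (new)  [load 125/155]
  35 → USB stick 2 (new)  [load 35/155]
  55 → USB stick 2  [load 90/155]
  130 → USB stick 3 (new)  [load 130/155]
  35 → USB stick 2  [load 125/155]
  115 → USB stick 4 (new)  [load 115/155]
4 USB sticks opened.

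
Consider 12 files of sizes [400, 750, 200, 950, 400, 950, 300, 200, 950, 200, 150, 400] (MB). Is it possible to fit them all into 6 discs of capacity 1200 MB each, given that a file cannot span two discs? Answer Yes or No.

Yes

A valid assignment using 5 discs:
  disc 1: 950 + 200 = 1150
  disc 2: 950 + 200 = 1150
  disc 3: 950 + 200 = 1150
  disc 4: 750 + 300 + 150 = 1200
  disc 5: 400 + 400 + 400 = 1200
That uses only 5 ≤ 6, so 6 discs are enough.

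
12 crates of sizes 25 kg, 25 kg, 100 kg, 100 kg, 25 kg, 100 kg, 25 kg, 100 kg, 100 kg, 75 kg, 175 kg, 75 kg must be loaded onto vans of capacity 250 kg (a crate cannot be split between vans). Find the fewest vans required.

Total = 175 + 100 + 100 + 100 + 100 + 100 + 75 + 75 + 25 + 25 + 25 + 25 = 925 kg.
Lower bound: ⌈925/250⌉ = 4 vans.
A packing using 4 vans:
  van 1: 175 + 75 = 250
  van 2: 100 + 100 + 25 + 25 = 250
  van 3: 100 + 100 + 25 + 25 = 250
  van 4: 100 + 75 = 175
This matches the lower bound, so 4 is optimal.

4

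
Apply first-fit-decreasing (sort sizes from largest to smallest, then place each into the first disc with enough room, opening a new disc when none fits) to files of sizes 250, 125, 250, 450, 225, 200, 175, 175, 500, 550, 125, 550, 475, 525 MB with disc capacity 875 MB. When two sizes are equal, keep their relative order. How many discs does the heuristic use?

6

Sorted descending: 550, 550, 525, 500, 475, 450, 250, 250, 225, 200, 175, 175, 125, 125.
  550 → disc 1 (new)  [load 550/875]
  550 → disc 2 (new)  [load 550/875]
  525 → disc 3 (new)  [load 525/875]
  500 → disc 4 (new)  [load 500/875]
  475 → disc 5 (new)  [load 475/875]
  450 → disc 6 (new)  [load 450/875]
  250 → disc 1  [load 800/875]
  250 → disc 2  [load 800/875]
  225 → disc 3  [load 750/875]
  200 → disc 4  [load 700/875]
  175 → disc 4  [load 875/875]
  175 → disc 5  [load 650/875]
  125 → disc 3  [load 875/875]
  125 → disc 5  [load 775/875]
6 discs opened.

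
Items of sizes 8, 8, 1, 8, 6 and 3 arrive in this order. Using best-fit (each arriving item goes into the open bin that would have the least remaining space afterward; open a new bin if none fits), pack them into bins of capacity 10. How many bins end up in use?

4

  8 → bin 1 (new)  [load 8/10]
  8 → bin 2 (new)  [load 8/10]
  1 → bin 1  [load 9/10]
  8 → bin 3 (new)  [load 8/10]
  6 → bin 4 (new)  [load 6/10]
  3 → bin 4  [load 9/10]
4 bins opened.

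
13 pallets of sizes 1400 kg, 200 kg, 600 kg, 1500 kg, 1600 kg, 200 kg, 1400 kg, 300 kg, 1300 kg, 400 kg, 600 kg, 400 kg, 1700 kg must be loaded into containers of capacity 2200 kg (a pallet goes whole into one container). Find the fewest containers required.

6

Total = 1700 + 1600 + 1500 + 1400 + 1400 + 1300 + 600 + 600 + 400 + 400 + 300 + 200 + 200 = 11600 kg.
Lower bound: ⌈11600/2200⌉ = 6 containers.
A packing using 6 containers:
  container 1: 1700 + 400 = 2100
  container 2: 1600 + 600 = 2200
  container 3: 1500 + 600 = 2100
  container 4: 1400 + 400 + 300 = 2100
  container 5: 1400 + 200 + 200 = 1800
  container 6: 1300 = 1300
This matches the lower bound, so 6 is optimal.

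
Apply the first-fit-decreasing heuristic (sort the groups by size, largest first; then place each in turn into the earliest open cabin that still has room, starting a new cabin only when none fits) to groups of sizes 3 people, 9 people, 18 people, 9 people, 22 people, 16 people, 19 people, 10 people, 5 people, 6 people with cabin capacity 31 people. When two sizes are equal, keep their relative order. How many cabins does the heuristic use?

4

Sorted descending: 22, 19, 18, 16, 10, 9, 9, 6, 5, 3.
  22 → cabin 1 (new)  [load 22/31]
  19 → cabin 2 (new)  [load 19/31]
  18 → cabin 3 (new)  [load 18/31]
  16 → cabin 4 (new)  [load 16/31]
  10 → cabin 2  [load 29/31]
  9 → cabin 1  [load 31/31]
  9 → cabin 3  [load 27/31]
  6 → cabin 4  [load 22/31]
  5 → cabin 4  [load 27/31]
  3 → cabin 3  [load 30/31]
4 cabins opened.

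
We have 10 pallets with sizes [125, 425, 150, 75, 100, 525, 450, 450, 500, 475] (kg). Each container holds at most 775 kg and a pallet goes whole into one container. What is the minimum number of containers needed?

Total = 525 + 500 + 475 + 450 + 450 + 425 + 150 + 125 + 100 + 75 = 3275 kg.
Lower bound: ⌈3275/775⌉ = 5 containers.
Also, 6 pallets each exceed 775/2 kg, and no two of those can share a container, so at least 6 containers are needed.
A packing using 6 containers:
  container 1: 525 + 150 + 100 = 775
  container 2: 500 + 125 + 75 = 700
  container 3: 475 = 475
  container 4: 450 = 450
  container 5: 450 = 450
  container 6: 425 = 425
This matches the lower bound, so 6 is optimal.

6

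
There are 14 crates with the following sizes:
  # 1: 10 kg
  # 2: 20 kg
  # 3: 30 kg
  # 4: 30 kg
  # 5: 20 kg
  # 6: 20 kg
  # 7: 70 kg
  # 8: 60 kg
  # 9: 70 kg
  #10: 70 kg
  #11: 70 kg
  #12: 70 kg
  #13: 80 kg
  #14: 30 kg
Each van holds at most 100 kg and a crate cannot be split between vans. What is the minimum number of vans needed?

Total = 80 + 70 + 70 + 70 + 70 + 70 + 60 + 30 + 30 + 30 + 20 + 20 + 20 + 10 = 650 kg.
Lower bound: ⌈650/100⌉ = 7 vans.
A packing using 7 vans:
  van 1: 80 + 20 = 100
  van 2: 70 + 30 = 100
  van 3: 70 + 30 = 100
  van 4: 70 + 30 = 100
  van 5: 70 + 20 + 10 = 100
  van 6: 70 + 20 = 90
  van 7: 60 = 60
This matches the lower bound, so 7 is optimal.

7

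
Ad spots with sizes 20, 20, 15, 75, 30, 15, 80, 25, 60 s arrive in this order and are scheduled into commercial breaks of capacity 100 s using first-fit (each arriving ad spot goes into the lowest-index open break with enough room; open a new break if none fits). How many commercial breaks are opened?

  20 → break 1 (new)  [load 20/100]
  20 → break 1  [load 40/100]
  15 → break 1  [load 55/100]
  75 → break 2 (new)  [load 75/100]
  30 → break 1  [load 85/100]
  15 → break 1  [load 100/100]
  80 → break 3 (new)  [load 80/100]
  25 → break 2  [load 100/100]
  60 → break 4 (new)  [load 60/100]
4 commercial breaks opened.

4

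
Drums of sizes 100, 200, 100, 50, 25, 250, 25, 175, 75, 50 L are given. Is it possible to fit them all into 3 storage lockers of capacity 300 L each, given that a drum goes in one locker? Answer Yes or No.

No

Total = 1050 L; ⌈1050/300⌉ = 4.
At least 4 storage lockers are required, but only 3 are allowed.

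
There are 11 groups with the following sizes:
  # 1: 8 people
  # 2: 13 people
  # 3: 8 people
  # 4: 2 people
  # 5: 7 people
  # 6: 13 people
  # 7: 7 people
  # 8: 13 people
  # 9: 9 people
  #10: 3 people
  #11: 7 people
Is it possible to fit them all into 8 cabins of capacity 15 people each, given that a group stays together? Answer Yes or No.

A valid assignment using 7 cabins:
  cabin 1: 13 + 2 = 15
  cabin 2: 13 = 13
  cabin 3: 13 = 13
  cabin 4: 9 + 3 = 12
  cabin 5: 8 + 7 = 15
  cabin 6: 8 + 7 = 15
  cabin 7: 7 = 7
That uses only 7 ≤ 8, so 8 cabins are enough.

Yes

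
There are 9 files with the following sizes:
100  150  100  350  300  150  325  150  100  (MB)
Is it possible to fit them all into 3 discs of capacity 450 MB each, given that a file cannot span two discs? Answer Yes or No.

No

Total = 1725 MB; ⌈1725/450⌉ = 4.
At least 4 discs are required, but only 3 are allowed.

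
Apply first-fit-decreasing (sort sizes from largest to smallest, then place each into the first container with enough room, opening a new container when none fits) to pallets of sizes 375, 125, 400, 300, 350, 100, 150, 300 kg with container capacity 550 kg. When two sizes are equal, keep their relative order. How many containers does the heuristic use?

Sorted descending: 400, 375, 350, 300, 300, 150, 125, 100.
  400 → container 1 (new)  [load 400/550]
  375 → container 2 (new)  [load 375/550]
  350 → container 3 (new)  [load 350/550]
  300 → container 4 (new)  [load 300/550]
  300 → container 5 (new)  [load 300/550]
  150 → container 1  [load 550/550]
  125 → container 2  [load 500/550]
  100 → container 3  [load 450/550]
5 containers opened.

5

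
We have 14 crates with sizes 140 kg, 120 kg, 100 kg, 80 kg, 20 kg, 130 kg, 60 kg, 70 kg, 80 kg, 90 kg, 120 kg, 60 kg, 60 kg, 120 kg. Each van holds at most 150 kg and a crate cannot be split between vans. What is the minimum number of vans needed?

10

Total = 140 + 130 + 120 + 120 + 120 + 100 + 90 + 80 + 80 + 70 + 60 + 60 + 60 + 20 = 1250 kg.
Lower bound: ⌈1250/150⌉ = 9 vans.
A packing using 10 vans:
  van 1: 140 = 140
  van 2: 130 + 20 = 150
  van 3: 120 = 120
  van 4: 120 = 120
  van 5: 120 = 120
  van 6: 100 = 100
  van 7: 90 + 60 = 150
  van 8: 80 + 70 = 150
  van 9: 80 + 60 = 140
  van 10: 60 = 60
No arrangement into 9 vans stays within capacity, so 10 is optimal.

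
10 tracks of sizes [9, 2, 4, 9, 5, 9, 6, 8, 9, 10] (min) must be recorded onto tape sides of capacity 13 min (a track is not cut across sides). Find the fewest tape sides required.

7

Total = 10 + 9 + 9 + 9 + 9 + 8 + 6 + 5 + 4 + 2 = 71 min.
Lower bound: ⌈71/13⌉ = 6 tape sides.
A packing using 7 tape sides:
  side 1: 10 + 2 = 12
  side 2: 9 + 4 = 13
  side 3: 9 = 9
  side 4: 9 = 9
  side 5: 9 = 9
  side 6: 8 + 5 = 13
  side 7: 6 = 6
No arrangement into 6 tape sides stays within capacity, so 7 is optimal.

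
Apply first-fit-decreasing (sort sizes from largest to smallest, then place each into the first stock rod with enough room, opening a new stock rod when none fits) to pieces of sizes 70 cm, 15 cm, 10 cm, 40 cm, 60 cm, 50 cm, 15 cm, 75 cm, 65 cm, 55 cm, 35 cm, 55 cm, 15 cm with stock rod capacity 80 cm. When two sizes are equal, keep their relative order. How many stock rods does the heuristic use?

8

Sorted descending: 75, 70, 65, 60, 55, 55, 50, 40, 35, 15, 15, 15, 10.
  75 → stock rod 1 (new)  [load 75/80]
  70 → stock rod 2 (new)  [load 70/80]
  65 → stock rod 3 (new)  [load 65/80]
  60 → stock rod 4 (new)  [load 60/80]
  55 → stock rod 5 (new)  [load 55/80]
  55 → stock rod 6 (new)  [load 55/80]
  50 → stock rod 7 (new)  [load 50/80]
  40 → stock rod 8 (new)  [load 40/80]
  35 → stock rod 8  [load 75/80]
  15 → stock rod 3  [load 80/80]
  15 → stock rod 4  [load 75/80]
  15 → stock rod 5  [load 70/80]
  10 → stock rod 2  [load 80/80]
8 stock rods opened.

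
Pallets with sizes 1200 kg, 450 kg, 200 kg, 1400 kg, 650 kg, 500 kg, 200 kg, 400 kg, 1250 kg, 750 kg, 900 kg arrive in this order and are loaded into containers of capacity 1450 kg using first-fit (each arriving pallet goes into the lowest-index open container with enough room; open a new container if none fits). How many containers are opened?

  1200 → container 1 (new)  [load 1200/1450]
  450 → container 2 (new)  [load 450/1450]
  200 → container 1  [load 1400/1450]
  1400 → container 3 (new)  [load 1400/1450]
  650 → container 2  [load 1100/1450]
  500 → container 4 (new)  [load 500/1450]
  200 → container 2  [load 1300/1450]
  400 → container 4  [load 900/1450]
  1250 → container 5 (new)  [load 1250/1450]
  750 → container 6 (new)  [load 750/1450]
  900 → container 7 (new)  [load 900/1450]
7 containers opened.

7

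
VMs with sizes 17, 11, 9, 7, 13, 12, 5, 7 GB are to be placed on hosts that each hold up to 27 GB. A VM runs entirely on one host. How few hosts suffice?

Total = 17 + 13 + 12 + 11 + 9 + 7 + 7 + 5 = 81 GB.
Lower bound: ⌈81/27⌉ = 3 hosts.
A packing using 4 hosts:
  host 1: 17 + 9 = 26
  host 2: 13 + 12 = 25
  host 3: 11 + 7 + 7 = 25
  host 4: 5 = 5
No arrangement into 3 hosts stays within capacity, so 4 is optimal.

4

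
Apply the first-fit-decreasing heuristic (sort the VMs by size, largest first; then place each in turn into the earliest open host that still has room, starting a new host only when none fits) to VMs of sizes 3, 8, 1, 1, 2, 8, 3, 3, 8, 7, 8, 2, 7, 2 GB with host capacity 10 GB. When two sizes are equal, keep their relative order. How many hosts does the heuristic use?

Sorted descending: 8, 8, 8, 8, 7, 7, 3, 3, 3, 2, 2, 2, 1, 1.
  8 → host 1 (new)  [load 8/10]
  8 → host 2 (new)  [load 8/10]
  8 → host 3 (new)  [load 8/10]
  8 → host 4 (new)  [load 8/10]
  7 → host 5 (new)  [load 7/10]
  7 → host 6 (new)  [load 7/10]
  3 → host 5  [load 10/10]
  3 → host 6  [load 10/10]
  3 → host 7 (new)  [load 3/10]
  2 → host 1  [load 10/10]
  2 → host 2  [load 10/10]
  2 → host 3  [load 10/10]
  1 → host 4  [load 9/10]
  1 → host 4  [load 10/10]
7 hosts opened.

7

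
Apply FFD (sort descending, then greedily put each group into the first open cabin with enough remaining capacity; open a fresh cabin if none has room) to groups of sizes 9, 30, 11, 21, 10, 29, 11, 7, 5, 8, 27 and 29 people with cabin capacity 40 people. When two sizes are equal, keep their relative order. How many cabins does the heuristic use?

6

Sorted descending: 30, 29, 29, 27, 21, 11, 11, 10, 9, 8, 7, 5.
  30 → cabin 1 (new)  [load 30/40]
  29 → cabin 2 (new)  [load 29/40]
  29 → cabin 3 (new)  [load 29/40]
  27 → cabin 4 (new)  [load 27/40]
  21 → cabin 5 (new)  [load 21/40]
  11 → cabin 2  [load 40/40]
  11 → cabin 3  [load 40/40]
  10 → cabin 1  [load 40/40]
  9 → cabin 4  [load 36/40]
  8 → cabin 5  [load 29/40]
  7 → cabin 5  [load 36/40]
  5 → cabin 6 (new)  [load 5/40]
6 cabins opened.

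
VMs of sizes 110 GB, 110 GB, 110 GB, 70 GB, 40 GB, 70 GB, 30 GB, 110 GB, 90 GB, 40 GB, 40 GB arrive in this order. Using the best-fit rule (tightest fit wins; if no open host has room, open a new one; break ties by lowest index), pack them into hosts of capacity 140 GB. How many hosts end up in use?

7

  110 → host 1 (new)  [load 110/140]
  110 → host 2 (new)  [load 110/140]
  110 → host 3 (new)  [load 110/140]
  70 → host 4 (new)  [load 70/140]
  40 → host 4  [load 110/140]
  70 → host 5 (new)  [load 70/140]
  30 → host 1  [load 140/140]
  110 → host 6 (new)  [load 110/140]
  90 → host 7 (new)  [load 90/140]
  40 → host 7  [load 130/140]
  40 → host 5  [load 110/140]
7 hosts opened.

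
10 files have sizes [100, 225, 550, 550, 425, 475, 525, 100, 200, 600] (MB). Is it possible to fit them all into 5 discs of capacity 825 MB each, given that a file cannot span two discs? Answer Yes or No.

Total = 3750 MB; ⌈3750/825⌉ = 5.
6 files each exceed half the capacity and cannot share a disc, forcing at least 6 discs.
At least 6 discs are required, but only 5 are allowed.

No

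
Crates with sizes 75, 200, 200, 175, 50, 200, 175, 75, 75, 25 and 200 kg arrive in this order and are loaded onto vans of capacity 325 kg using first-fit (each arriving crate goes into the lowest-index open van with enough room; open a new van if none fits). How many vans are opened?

6

  75 → van 1 (new)  [load 75/325]
  200 → van 1  [load 275/325]
  200 → van 2 (new)  [load 200/325]
  175 → van 3 (new)  [load 175/325]
  50 → van 1  [load 325/325]
  200 → van 4 (new)  [load 200/325]
  175 → van 5 (new)  [load 175/325]
  75 → van 2  [load 275/325]
  75 → van 3  [load 250/325]
  25 → van 2  [load 300/325]
  200 → van 6 (new)  [load 200/325]
6 vans opened.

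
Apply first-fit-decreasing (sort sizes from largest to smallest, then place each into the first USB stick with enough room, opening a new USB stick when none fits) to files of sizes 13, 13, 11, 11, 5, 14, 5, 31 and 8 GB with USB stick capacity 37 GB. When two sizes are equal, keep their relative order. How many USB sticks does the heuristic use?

4

Sorted descending: 31, 14, 13, 13, 11, 11, 8, 5, 5.
  31 → USB stick 1 (new)  [load 31/37]
  14 → USB stick 2 (new)  [load 14/37]
  13 → USB stick 2  [load 27/37]
  13 → USB stick 3 (new)  [load 13/37]
  11 → USB stick 3  [load 24/37]
  11 → USB stick 3  [load 35/37]
  8 → USB stick 2  [load 35/37]
  5 → USB stick 1  [load 36/37]
  5 → USB stick 4 (new)  [load 5/37]
4 USB sticks opened.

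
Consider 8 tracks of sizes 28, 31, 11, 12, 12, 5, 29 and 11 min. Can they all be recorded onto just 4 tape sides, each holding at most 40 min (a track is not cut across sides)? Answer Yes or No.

A valid assignment using 4 tape sides:
  side 1: 31 + 5 = 36
  side 2: 29 + 11 = 40
  side 3: 28 + 12 = 40
  side 4: 12 + 11 = 23
Every load is within 40 min, so 4 tape sides suffice.

Yes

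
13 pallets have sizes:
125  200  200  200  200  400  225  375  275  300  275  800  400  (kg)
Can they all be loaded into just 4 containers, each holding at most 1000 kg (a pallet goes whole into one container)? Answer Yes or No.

A valid assignment using 4 containers:
  container 1: 800 + 200 = 1000
  container 2: 400 + 400 + 200 = 1000
  container 3: 375 + 300 + 200 + 125 = 1000
  container 4: 275 + 275 + 225 + 200 = 975
Every load is within 1000 kg, so 4 containers suffice.

Yes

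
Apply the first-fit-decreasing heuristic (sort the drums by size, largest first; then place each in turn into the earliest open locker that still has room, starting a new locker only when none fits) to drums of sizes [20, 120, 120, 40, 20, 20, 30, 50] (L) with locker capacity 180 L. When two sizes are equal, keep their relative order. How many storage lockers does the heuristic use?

Sorted descending: 120, 120, 50, 40, 30, 20, 20, 20.
  120 → locker 1 (new)  [load 120/180]
  120 → locker 2 (new)  [load 120/180]
  50 → locker 1  [load 170/180]
  40 → locker 2  [load 160/180]
  30 → locker 3 (new)  [load 30/180]
  20 → locker 2  [load 180/180]
  20 → locker 3  [load 50/180]
  20 → locker 3  [load 70/180]
3 storage lockers opened.

3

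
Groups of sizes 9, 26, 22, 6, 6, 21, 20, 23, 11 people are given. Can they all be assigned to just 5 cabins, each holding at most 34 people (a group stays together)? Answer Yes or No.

Yes

A valid assignment using 5 cabins:
  cabin 1: 26 + 6 = 32
  cabin 2: 23 + 11 = 34
  cabin 3: 22 + 9 = 31
  cabin 4: 21 + 6 = 27
  cabin 5: 20 = 20
Every load is within 34 people, so 5 cabins suffice.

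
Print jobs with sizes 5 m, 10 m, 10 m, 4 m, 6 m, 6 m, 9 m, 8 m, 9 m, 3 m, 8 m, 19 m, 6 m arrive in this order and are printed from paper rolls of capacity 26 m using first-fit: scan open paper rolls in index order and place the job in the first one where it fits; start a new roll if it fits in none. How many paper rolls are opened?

  5 → roll 1 (new)  [load 5/26]
  10 → roll 1  [load 15/26]
  10 → roll 1  [load 25/26]
  4 → roll 2 (new)  [load 4/26]
  6 → roll 2  [load 10/26]
  6 → roll 2  [load 16/26]
  9 → roll 2  [load 25/26]
  8 → roll 3 (new)  [load 8/26]
  9 → roll 3  [load 17/26]
  3 → roll 3  [load 20/26]
  8 → roll 4 (new)  [load 8/26]
  19 → roll 5 (new)  [load 19/26]
  6 → roll 3  [load 26/26]
5 paper rolls opened.

5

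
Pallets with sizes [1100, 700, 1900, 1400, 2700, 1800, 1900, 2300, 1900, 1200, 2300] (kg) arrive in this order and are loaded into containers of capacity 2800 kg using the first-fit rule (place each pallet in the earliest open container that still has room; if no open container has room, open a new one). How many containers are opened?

  1100 → container 1 (new)  [load 1100/2800]
  700 → container 1  [load 1800/2800]
  1900 → container 2 (new)  [load 1900/2800]
  1400 → container 3 (new)  [load 1400/2800]
  2700 → container 4 (new)  [load 2700/2800]
  1800 → container 5 (new)  [load 1800/2800]
  1900 → container 6 (new)  [load 1900/2800]
  2300 → container 7 (new)  [load 2300/2800]
  1900 → container 8 (new)  [load 1900/2800]
  1200 → container 3  [load 2600/2800]
  2300 → container 9 (new)  [load 2300/2800]
9 containers opened.

9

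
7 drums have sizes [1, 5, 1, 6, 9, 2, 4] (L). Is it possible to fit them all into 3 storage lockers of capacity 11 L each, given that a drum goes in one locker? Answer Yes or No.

Yes

A valid assignment using 3 storage lockers:
  locker 1: 9 + 2 = 11
  locker 2: 6 + 5 = 11
  locker 3: 4 + 1 + 1 = 6
Every load is within 11 L, so 3 storage lockers suffice.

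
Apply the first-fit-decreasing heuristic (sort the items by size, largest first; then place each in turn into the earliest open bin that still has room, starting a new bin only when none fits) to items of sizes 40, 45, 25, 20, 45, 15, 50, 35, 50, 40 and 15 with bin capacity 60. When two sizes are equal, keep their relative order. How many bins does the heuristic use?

Sorted descending: 50, 50, 45, 45, 40, 40, 35, 25, 20, 15, 15.
  50 → bin 1 (new)  [load 50/60]
  50 → bin 2 (new)  [load 50/60]
  45 → bin 3 (new)  [load 45/60]
  45 → bin 4 (new)  [load 45/60]
  40 → bin 5 (new)  [load 40/60]
  40 → bin 6 (new)  [load 40/60]
  35 → bin 7 (new)  [load 35/60]
  25 → bin 7  [load 60/60]
  20 → bin 5  [load 60/60]
  15 → bin 3  [load 60/60]
  15 → bin 4  [load 60/60]
7 bins opened.

7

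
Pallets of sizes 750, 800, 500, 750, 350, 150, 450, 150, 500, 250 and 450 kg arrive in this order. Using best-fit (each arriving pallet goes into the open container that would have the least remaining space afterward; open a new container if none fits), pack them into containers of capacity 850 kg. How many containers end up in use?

  750 → container 1 (new)  [load 750/850]
  800 → container 2 (new)  [load 800/850]
  500 → container 3 (new)  [load 500/850]
  750 → container 4 (new)  [load 750/850]
  350 → container 3  [load 850/850]
  150 → container 5 (new)  [load 150/850]
  450 → container 5  [load 600/850]
  150 → container 5  [load 750/850]
  500 → container 6 (new)  [load 500/850]
  250 → container 6  [load 750/850]
  450 → container 7 (new)  [load 450/850]
7 containers opened.

7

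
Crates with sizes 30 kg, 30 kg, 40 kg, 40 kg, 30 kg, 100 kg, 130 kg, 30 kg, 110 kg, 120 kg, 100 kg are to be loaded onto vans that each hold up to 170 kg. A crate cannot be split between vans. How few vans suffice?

5

Total = 130 + 120 + 110 + 100 + 100 + 40 + 40 + 30 + 30 + 30 + 30 = 760 kg.
Lower bound: ⌈760/170⌉ = 5 vans.
A packing using 5 vans:
  van 1: 130 + 40 = 170
  van 2: 120 + 40 = 160
  van 3: 110 + 30 + 30 = 170
  van 4: 100 + 30 + 30 = 160
  van 5: 100 = 100
This matches the lower bound, so 5 is optimal.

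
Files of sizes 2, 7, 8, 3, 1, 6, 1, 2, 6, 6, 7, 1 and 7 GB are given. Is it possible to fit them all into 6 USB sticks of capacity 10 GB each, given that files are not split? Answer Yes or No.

No

Total = 57 GB; ⌈57/10⌉ = 6.
7 files each exceed half the capacity and cannot share a USB stick, forcing at least 7 USB sticks.
At least 7 USB sticks are required, but only 6 are allowed.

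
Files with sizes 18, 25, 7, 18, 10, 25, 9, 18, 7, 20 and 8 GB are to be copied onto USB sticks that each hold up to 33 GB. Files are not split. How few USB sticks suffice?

Total = 25 + 25 + 20 + 18 + 18 + 18 + 10 + 9 + 8 + 7 + 7 = 165 GB.
Lower bound: ⌈165/33⌉ = 5 USB sticks.
Also, 6 files each exceed 33/2 GB, and no two of those can share a USB stick, so at least 6 USB sticks are needed.
A packing using 6 USB sticks:
  USB stick 1: 25 + 8 = 33
  USB stick 2: 25 + 7 = 32
  USB stick 3: 20 + 10 = 30
  USB stick 4: 18 + 9 = 27
  USB stick 5: 18 + 7 = 25
  USB stick 6: 18 = 18
This matches the lower bound, so 6 is optimal.

6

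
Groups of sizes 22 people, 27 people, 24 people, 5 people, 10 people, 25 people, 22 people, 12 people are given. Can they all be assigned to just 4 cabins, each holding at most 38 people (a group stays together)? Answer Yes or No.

No

Total = 147 people; ⌈147/38⌉ = 4.
5 groups each exceed half the capacity and cannot share a cabin, forcing at least 5 cabins.
At least 5 cabins are required, but only 4 are allowed.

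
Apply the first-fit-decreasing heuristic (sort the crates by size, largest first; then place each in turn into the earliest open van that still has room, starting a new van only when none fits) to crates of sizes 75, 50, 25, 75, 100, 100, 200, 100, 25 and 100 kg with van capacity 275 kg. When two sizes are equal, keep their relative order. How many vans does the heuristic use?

Sorted descending: 200, 100, 100, 100, 100, 75, 75, 50, 25, 25.
  200 → van 1 (new)  [load 200/275]
  100 → van 2 (new)  [load 100/275]
  100 → van 2  [load 200/275]
  100 → van 3 (new)  [load 100/275]
  100 → van 3  [load 200/275]
  75 → van 1  [load 275/275]
  75 → van 2  [load 275/275]
  50 → van 3  [load 250/275]
  25 → van 3  [load 275/275]
  25 → van 4 (new)  [load 25/275]
4 vans opened.

4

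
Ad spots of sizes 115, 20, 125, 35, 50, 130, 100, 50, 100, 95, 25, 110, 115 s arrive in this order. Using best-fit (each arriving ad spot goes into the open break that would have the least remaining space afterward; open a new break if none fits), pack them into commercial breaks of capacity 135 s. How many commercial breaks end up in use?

9

  115 → break 1 (new)  [load 115/135]
  20 → break 1  [load 135/135]
  125 → break 2 (new)  [load 125/135]
  35 → break 3 (new)  [load 35/135]
  50 → break 3  [load 85/135]
  130 → break 4 (new)  [load 130/135]
  100 → break 5 (new)  [load 100/135]
  50 → break 3  [load 135/135]
  100 → break 6 (new)  [load 100/135]
  95 → break 7 (new)  [load 95/135]
  25 → break 5  [load 125/135]
  110 → break 8 (new)  [load 110/135]
  115 → break 9 (new)  [load 115/135]
9 commercial breaks opened.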